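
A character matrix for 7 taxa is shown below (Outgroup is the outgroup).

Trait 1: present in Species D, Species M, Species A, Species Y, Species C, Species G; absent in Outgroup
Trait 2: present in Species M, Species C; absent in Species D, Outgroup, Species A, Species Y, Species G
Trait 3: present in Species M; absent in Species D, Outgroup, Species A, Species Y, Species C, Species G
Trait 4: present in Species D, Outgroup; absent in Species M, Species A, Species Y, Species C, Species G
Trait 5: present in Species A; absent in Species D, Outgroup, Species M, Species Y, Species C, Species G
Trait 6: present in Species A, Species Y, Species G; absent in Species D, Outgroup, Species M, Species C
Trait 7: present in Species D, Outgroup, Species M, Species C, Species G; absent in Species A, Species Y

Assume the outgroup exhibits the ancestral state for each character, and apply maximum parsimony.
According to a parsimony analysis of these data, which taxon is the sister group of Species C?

Character polarity is set by the outgroup: the derived state is whichever differs from the outgroup's state, so for Trait 4, Trait 7 the derived state is 'absent', and for the remaining characters it is 'present'.
All ingroup taxa share the derived state 'present' for Trait 1; it defines the ingroup but does not resolve relationships within it.
Only Species C and Species M show the derived state 'present' for Trait 2, supporting them as a clade.
Trait 3 (derived state 'present') is unique to Species M (autapomorphy; uninformative for grouping).
Only Species A, Species C, Species G, Species M, and Species Y show the derived state 'absent' for Trait 4, supporting them as a clade.
Trait 5 (derived state 'present') is unique to Species A (autapomorphy; uninformative for grouping).
Only Species A, Species G, and Species Y show the derived state 'present' for Trait 6, supporting them as a clade.
Trait 7 (derived state 'absent') is shared by Species A and Species Y — a synapomorphy uniting that clade.
Most parsimonious ingroup topology: (((Species C,Species M),(Species G,(Species A,Species Y))),Species D).
Species C and Species M form a cherry on this tree, so they are sister taxa.

Species M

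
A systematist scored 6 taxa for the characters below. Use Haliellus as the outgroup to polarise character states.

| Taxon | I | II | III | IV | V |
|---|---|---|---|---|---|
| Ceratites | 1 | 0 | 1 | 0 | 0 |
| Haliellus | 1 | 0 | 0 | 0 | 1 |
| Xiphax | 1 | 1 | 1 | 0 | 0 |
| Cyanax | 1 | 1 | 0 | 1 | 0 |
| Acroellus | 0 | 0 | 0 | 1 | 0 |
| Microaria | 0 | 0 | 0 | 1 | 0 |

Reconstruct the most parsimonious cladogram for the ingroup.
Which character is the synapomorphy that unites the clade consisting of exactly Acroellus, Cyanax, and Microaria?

IV

Character polarity is set by the outgroup: the derived state is whichever differs from the outgroup's state, so for I, V the derived state is '0', and for the remaining characters it is '1'.
I: derived state '0' in Acroellus and Microaria only — synapomorphy for {Acroellus, Microaria}.
II groups Cyanax and Xiphax, which is incompatible with the clades supported by the remaining characters; treating it as convergent (homoplasy) costs fewer steps than any alternative tree.
III: derived state '1' in Ceratites and Xiphax only — synapomorphy for {Ceratites, Xiphax}.
IV (derived state '1') is shared by Acroellus, Cyanax, and Microaria — a synapomorphy uniting that clade.
V (derived state '0') is shared by all ingroup taxa — unites the whole ingroup.
Most parsimonious ingroup topology: ((Xiphax,Ceratites),(Cyanax,(Acroellus,Microaria))).
The clade {Acroellus, Cyanax, Microaria} is supported by IV: its derived state '1' occurs in exactly those taxa and in no other taxon (including the outgroup).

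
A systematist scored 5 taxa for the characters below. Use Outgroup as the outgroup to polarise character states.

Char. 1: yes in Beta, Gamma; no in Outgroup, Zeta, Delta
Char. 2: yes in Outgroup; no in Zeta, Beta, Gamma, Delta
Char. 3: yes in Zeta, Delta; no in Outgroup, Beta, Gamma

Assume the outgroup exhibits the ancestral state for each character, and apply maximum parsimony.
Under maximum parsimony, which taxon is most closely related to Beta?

Character polarity is set by the outgroup: the derived state is whichever differs from the outgroup's state, so for Char. 2 the derived state is 'no', and for the remaining characters it is 'yes'.
Char. 1 (derived state 'yes') is shared by Beta and Gamma — a synapomorphy uniting that clade.
All ingroup taxa share the derived state 'no' for Char. 2; it defines the ingroup but does not resolve relationships within it.
Char. 3 (derived state 'yes') is shared by Delta and Zeta — a synapomorphy uniting that clade.
Most parsimonious ingroup topology: ((Zeta,Delta),(Beta,Gamma)).
Beta and Gamma form a cherry on this tree, so they are sister taxa.

Gamma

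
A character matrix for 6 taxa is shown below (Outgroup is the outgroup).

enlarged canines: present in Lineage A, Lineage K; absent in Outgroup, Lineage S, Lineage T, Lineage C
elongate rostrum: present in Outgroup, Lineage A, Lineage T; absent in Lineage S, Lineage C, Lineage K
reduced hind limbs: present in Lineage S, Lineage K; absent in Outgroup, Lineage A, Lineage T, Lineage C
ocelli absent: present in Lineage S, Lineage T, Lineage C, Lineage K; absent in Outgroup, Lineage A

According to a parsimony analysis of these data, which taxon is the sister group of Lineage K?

Lineage S

Character polarity is set by the outgroup: the derived state is whichever differs from the outgroup's state, so for elongate rostrum the derived state is 'absent', and for the remaining characters it is 'present'.
enlarged canines groups Lineage A and Lineage K, which is incompatible with the clades supported by the remaining characters; treating it as convergent (homoplasy) costs fewer steps than any alternative tree.
Only Lineage C, Lineage K, and Lineage S show the derived state 'absent' for elongate rostrum, supporting them as a clade.
reduced hind limbs: derived state 'present' in Lineage K and Lineage S only — synapomorphy for {Lineage K, Lineage S}.
Only Lineage C, Lineage K, Lineage S, and Lineage T show the derived state 'present' for ocelli absent, supporting them as a clade.
Most parsimonious ingroup topology: ((((Lineage K,Lineage S),Lineage C),Lineage T),Lineage A).
Lineage K and Lineage S form a cherry on this tree, so they are sister taxa.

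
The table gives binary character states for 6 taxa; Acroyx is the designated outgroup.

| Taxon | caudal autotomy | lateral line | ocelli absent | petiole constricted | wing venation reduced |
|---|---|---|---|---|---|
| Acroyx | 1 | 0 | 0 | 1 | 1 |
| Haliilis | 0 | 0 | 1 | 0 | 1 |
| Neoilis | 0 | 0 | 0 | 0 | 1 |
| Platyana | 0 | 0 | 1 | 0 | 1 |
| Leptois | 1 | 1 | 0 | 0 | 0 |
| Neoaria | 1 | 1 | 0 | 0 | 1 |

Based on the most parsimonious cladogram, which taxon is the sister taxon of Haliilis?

Character polarity is set by the outgroup: the derived state is whichever differs from the outgroup's state, so for caudal autotomy, petiole constricted, wing venation reduced the derived state is '0', and for the remaining characters it is '1'.
Only Haliilis, Neoilis, and Platyana show the derived state '0' for caudal autotomy, supporting them as a clade.
lateral line (derived state '1') is shared by Leptois and Neoaria — a synapomorphy uniting that clade.
ocelli absent (derived state '1') is shared by Haliilis and Platyana — a synapomorphy uniting that clade.
All ingroup taxa share the derived state '0' for petiole constricted; it defines the ingroup but does not resolve relationships within it.
wing venation reduced: derived state '0' in Leptois only — an autapomorphy, so it tells us nothing about relationships among taxa.
Most parsimonious ingroup topology: (((Haliilis,Platyana),Neoilis),(Leptois,Neoaria)).
Haliilis and Platyana form a cherry on this tree, so they are sister taxa.

Platyana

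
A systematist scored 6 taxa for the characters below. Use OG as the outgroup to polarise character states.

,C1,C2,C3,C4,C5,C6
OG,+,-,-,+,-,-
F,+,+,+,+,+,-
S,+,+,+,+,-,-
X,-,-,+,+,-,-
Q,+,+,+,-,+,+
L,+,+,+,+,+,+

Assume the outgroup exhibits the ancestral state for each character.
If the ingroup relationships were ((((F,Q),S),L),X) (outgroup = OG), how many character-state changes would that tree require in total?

8

Map each character onto ((((F,Q),S),L),X) (rooted by OG) and count the minimum state changes it requires (Fitch parsimony):
C1: 1; C2: 1; C3: 1; C4: 1; C5: 2; C6: 2.
Total tree length = 8.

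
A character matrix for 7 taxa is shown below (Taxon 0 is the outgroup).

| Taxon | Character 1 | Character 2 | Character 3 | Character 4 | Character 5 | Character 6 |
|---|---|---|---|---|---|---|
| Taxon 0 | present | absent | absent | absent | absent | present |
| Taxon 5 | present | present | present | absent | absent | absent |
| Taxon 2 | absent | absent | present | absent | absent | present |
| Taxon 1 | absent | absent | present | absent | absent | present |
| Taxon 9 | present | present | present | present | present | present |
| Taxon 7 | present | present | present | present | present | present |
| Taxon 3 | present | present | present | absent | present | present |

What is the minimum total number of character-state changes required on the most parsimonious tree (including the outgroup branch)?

6

Character polarity is set by the outgroup: the derived state is whichever differs from the outgroup's state, so for Character 1, Character 6 the derived state is 'absent', and for the remaining characters it is 'present'.
Only Taxon 1 and Taxon 2 show the derived state 'absent' for Character 1, supporting them as a clade.
Character 2: derived state 'present' in Taxon 3, Taxon 5, Taxon 7, and Taxon 9 only — synapomorphy for {Taxon 3, Taxon 5, Taxon 7, Taxon 9}.
Character 3 (derived state 'present') is shared by all ingroup taxa — unites the whole ingroup.
Only Taxon 7 and Taxon 9 show the derived state 'present' for Character 4, supporting them as a clade.
Character 5 (derived state 'present') is shared by Taxon 3, Taxon 7, and Taxon 9 — a synapomorphy uniting that clade.
Character 6 (derived state 'absent') is unique to Taxon 5 (autapomorphy; uninformative for grouping).
Most parsimonious ingroup topology: ((Taxon 5,((Taxon 9,Taxon 7),Taxon 3)),(Taxon 2,Taxon 1)).
Changes per character on this tree: Character 1: 1; Character 2: 1; Character 3: 1; Character 4: 1; Character 5: 1; Character 6: 1.
Total = 6.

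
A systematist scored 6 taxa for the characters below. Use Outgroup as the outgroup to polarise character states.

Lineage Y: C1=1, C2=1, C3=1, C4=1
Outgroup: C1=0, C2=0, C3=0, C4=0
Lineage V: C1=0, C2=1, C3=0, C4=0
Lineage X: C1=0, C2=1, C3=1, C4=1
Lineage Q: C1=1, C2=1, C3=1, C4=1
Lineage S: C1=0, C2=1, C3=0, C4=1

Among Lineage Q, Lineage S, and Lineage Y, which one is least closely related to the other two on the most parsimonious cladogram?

The outgroup has state '0' for every character, so '1' is the derived state throughout.
C1 (derived state '1') is shared by Lineage Q and Lineage Y — a synapomorphy uniting that clade.
C2 (derived state '1') is shared by all ingroup taxa — unites the whole ingroup.
C3: derived state '1' in Lineage Q, Lineage X, and Lineage Y only — synapomorphy for {Lineage Q, Lineage X, Lineage Y}.
C4 (derived state '1') is shared by Lineage Q, Lineage S, Lineage X, and Lineage Y — a synapomorphy uniting that clade.
Most parsimonious ingroup topology: ((((Lineage Q,Lineage Y),Lineage X),Lineage S),Lineage V).
Lineage Y and Lineage Q share a more recent common ancestor with each other than either does with Lineage S, so Lineage S is the least closely related of the three.

Lineage S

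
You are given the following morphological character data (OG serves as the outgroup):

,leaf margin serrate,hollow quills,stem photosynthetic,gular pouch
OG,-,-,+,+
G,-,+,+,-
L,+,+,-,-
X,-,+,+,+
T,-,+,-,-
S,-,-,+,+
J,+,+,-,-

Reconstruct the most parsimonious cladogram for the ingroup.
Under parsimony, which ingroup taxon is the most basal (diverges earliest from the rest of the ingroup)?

S

Character polarity is set by the outgroup: the derived state is whichever differs from the outgroup's state, so for stem photosynthetic, gular pouch the derived state is '-', and for the remaining characters it is '+'.
Only J and L show the derived state '+' for leaf margin serrate, supporting them as a clade.
Only G, J, L, T, and X show the derived state '+' for hollow quills, supporting them as a clade.
Only J, L, and T show the derived state '-' for stem photosynthetic, supporting them as a clade.
gular pouch (derived state '-') is shared by G, J, L, and T — a synapomorphy uniting that clade.
Most parsimonious ingroup topology: (((G,((L,J),T)),X),S).
S is sister to the clade containing all other ingroup taxa, so it is the earliest-diverging (most basal) ingroup lineage.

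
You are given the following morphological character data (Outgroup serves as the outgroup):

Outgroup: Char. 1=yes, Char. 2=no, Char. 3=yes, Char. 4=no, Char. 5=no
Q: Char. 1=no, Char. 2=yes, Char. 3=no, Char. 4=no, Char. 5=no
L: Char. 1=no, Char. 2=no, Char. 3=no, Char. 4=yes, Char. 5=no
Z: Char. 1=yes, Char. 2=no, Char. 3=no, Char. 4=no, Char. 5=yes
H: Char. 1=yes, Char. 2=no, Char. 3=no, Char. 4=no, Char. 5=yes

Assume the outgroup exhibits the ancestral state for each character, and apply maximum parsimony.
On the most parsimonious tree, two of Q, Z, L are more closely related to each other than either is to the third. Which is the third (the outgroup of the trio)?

Z

Character polarity is set by the outgroup: the derived state is whichever differs from the outgroup's state, so for Char. 1, Char. 3 the derived state is 'no', and for the remaining characters it is 'yes'.
Char. 1: derived state 'no' in L and Q only — synapomorphy for {L, Q}.
Char. 2 (derived state 'yes') is unique to Q (autapomorphy; uninformative for grouping).
All ingroup taxa share the derived state 'no' for Char. 3; it defines the ingroup but does not resolve relationships within it.
Char. 4: derived state 'yes' in L only — an autapomorphy, so it tells us nothing about relationships among taxa.
Char. 5 (derived state 'yes') is shared by H and Z — a synapomorphy uniting that clade.
Most parsimonious ingroup topology: ((Q,L),(Z,H)).
L and Q share a more recent common ancestor with each other than either does with Z, so Z is the least closely related of the three.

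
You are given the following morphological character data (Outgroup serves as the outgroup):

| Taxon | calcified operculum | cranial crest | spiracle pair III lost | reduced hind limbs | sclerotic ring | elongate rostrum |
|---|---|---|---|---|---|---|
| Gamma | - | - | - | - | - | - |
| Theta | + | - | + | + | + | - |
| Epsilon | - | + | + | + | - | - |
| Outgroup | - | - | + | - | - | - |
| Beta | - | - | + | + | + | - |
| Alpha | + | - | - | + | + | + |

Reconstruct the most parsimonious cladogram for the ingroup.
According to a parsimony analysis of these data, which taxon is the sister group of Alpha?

Theta

Character polarity is set by the outgroup: the derived state is whichever differs from the outgroup's state, so for spiracle pair III lost the derived state is '-', and for the remaining characters it is '+'.
Only Alpha and Theta show the derived state '+' for calcified operculum, supporting them as a clade.
cranial crest (derived state '+') is unique to Epsilon (autapomorphy; uninformative for grouping).
spiracle pair III lost groups Alpha and Gamma, which is incompatible with the clades supported by the remaining characters; treating it as convergent (homoplasy) costs fewer steps than any alternative tree.
reduced hind limbs: derived state '+' in Alpha, Beta, Epsilon, and Theta only — synapomorphy for {Alpha, Beta, Epsilon, Theta}.
Only Alpha, Beta, and Theta show the derived state '+' for sclerotic ring, supporting them as a clade.
elongate rostrum (derived state '+') is unique to Alpha (autapomorphy; uninformative for grouping).
Most parsimonious ingroup topology: ((((Theta,Alpha),Beta),Epsilon),Gamma).
Alpha and Theta form a cherry on this tree, so they are sister taxa.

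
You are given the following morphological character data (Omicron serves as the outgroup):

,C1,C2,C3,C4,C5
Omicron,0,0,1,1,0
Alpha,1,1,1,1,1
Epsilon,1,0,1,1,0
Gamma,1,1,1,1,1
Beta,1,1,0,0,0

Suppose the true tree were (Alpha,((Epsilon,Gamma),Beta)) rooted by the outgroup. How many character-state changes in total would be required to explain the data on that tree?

Map each character onto (Alpha,((Epsilon,Gamma),Beta)) (rooted by Omicron) and count the minimum state changes it requires (Fitch parsimony):
C1: 1; C2: 2; C3: 1; C4: 1; C5: 2.
Total tree length = 7.

7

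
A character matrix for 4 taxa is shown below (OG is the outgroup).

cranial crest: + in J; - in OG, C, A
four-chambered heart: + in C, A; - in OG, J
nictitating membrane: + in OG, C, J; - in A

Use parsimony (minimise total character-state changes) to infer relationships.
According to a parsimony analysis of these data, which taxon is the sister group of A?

C

Character polarity is set by the outgroup: the derived state is whichever differs from the outgroup's state, so for nictitating membrane the derived state is '-', and for the remaining characters it is '+'.
cranial crest: derived state '+' in J only — an autapomorphy, so it tells us nothing about relationships among taxa.
four-chambered heart: derived state '+' in A and C only — synapomorphy for {A, C}.
nictitating membrane: derived state '-' in A only — an autapomorphy, so it tells us nothing about relationships among taxa.
Most parsimonious ingroup topology: ((C,A),J).
A and C form a cherry on this tree, so they are sister taxa.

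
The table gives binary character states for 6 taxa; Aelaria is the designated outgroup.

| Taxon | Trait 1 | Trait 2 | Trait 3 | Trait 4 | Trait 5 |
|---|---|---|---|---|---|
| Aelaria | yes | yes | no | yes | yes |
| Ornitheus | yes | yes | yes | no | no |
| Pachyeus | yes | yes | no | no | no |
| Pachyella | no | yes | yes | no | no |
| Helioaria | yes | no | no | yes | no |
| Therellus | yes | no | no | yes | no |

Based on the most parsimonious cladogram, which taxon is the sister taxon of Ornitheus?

Character polarity is set by the outgroup: the derived state is whichever differs from the outgroup's state, so for Trait 1, Trait 2, Trait 4, Trait 5 the derived state is 'no', and for the remaining characters it is 'yes'.
Trait 1 (derived state 'no') is unique to Pachyella (autapomorphy; uninformative for grouping).
Trait 2 (derived state 'no') is shared by Helioaria and Therellus — a synapomorphy uniting that clade.
Only Ornitheus and Pachyella show the derived state 'yes' for Trait 3, supporting them as a clade.
Trait 4 (derived state 'no') is shared by Ornitheus, Pachyella, and Pachyeus — a synapomorphy uniting that clade.
All ingroup taxa share the derived state 'no' for Trait 5; it defines the ingroup but does not resolve relationships within it.
Most parsimonious ingroup topology: (((Ornitheus,Pachyella),Pachyeus),(Helioaria,Therellus)).
Ornitheus and Pachyella form a cherry on this tree, so they are sister taxa.

Pachyella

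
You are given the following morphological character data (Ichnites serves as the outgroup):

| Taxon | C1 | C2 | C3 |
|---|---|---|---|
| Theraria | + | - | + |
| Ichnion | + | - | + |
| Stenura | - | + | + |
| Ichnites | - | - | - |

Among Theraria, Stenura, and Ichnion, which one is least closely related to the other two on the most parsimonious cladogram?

Stenura

The outgroup has state '-' for every character, so '+' is the derived state throughout.
C1 (derived state '+') is shared by Ichnion and Theraria — a synapomorphy uniting that clade.
C2 (derived state '+') is unique to Stenura (autapomorphy; uninformative for grouping).
All ingroup taxa share the derived state '+' for C3; it defines the ingroup but does not resolve relationships within it.
Most parsimonious ingroup topology: ((Ichnion,Theraria),Stenura).
Ichnion and Theraria share a more recent common ancestor with each other than either does with Stenura, so Stenura is the least closely related of the three.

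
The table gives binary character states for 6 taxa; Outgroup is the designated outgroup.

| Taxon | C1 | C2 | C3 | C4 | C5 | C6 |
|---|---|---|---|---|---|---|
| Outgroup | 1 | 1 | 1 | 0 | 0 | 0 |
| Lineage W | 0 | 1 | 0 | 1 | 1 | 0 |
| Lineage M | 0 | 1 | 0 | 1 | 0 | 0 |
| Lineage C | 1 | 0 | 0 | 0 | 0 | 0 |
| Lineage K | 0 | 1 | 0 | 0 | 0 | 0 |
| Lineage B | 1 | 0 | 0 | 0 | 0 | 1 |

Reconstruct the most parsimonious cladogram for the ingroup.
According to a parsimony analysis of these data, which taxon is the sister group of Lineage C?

Lineage B

Character polarity is set by the outgroup: the derived state is whichever differs from the outgroup's state, so for C1, C2, C3 the derived state is '0', and for the remaining characters it is '1'.
C1 (derived state '0') is shared by Lineage K, Lineage M, and Lineage W — a synapomorphy uniting that clade.
C2: derived state '0' in Lineage B and Lineage C only — synapomorphy for {Lineage B, Lineage C}.
C3 (derived state '0') is shared by all ingroup taxa — unites the whole ingroup.
C4: derived state '1' in Lineage M and Lineage W only — synapomorphy for {Lineage M, Lineage W}.
C5: derived state '1' in Lineage W only — an autapomorphy, so it tells us nothing about relationships among taxa.
C6: derived state '1' in Lineage B only — an autapomorphy, so it tells us nothing about relationships among taxa.
Most parsimonious ingroup topology: (((Lineage W,Lineage M),Lineage K),(Lineage C,Lineage B)).
Lineage C and Lineage B form a cherry on this tree, so they are sister taxa.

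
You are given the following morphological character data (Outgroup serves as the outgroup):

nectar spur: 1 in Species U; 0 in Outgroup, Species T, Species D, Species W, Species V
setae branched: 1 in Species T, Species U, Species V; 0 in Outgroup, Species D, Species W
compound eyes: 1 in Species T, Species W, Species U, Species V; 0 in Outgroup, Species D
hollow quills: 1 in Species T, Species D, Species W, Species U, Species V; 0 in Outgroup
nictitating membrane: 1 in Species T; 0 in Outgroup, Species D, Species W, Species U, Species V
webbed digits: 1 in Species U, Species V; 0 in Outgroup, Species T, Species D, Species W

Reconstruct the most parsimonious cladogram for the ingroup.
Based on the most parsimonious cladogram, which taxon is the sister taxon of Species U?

Species V

The outgroup has state '0' for every character, so '1' is the derived state throughout.
nectar spur (derived state '1') is unique to Species U (autapomorphy; uninformative for grouping).
Only Species T, Species U, and Species V show the derived state '1' for setae branched, supporting them as a clade.
compound eyes (derived state '1') is shared by Species T, Species U, Species V, and Species W — a synapomorphy uniting that clade.
hollow quills (derived state '1') is shared by all ingroup taxa — unites the whole ingroup.
nictitating membrane (derived state '1') is unique to Species T (autapomorphy; uninformative for grouping).
webbed digits: derived state '1' in Species U and Species V only — synapomorphy for {Species U, Species V}.
Most parsimonious ingroup topology: (((Species T,(Species U,Species V)),Species W),Species D).
Species U and Species V form a cherry on this tree, so they are sister taxa.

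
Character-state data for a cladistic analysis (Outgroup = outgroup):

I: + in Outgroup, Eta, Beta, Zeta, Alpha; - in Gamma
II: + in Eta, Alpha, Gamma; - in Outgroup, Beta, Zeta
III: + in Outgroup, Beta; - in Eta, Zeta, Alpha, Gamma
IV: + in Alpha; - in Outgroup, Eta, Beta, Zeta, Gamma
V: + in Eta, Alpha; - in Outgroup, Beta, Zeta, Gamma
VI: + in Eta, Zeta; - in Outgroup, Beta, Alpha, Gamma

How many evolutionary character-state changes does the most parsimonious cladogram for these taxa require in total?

Character polarity is set by the outgroup: the derived state is whichever differs from the outgroup's state, so for I, III the derived state is '-', and for the remaining characters it is '+'.
I (derived state '-') is unique to Gamma (autapomorphy; uninformative for grouping).
Only Alpha, Eta, and Gamma show the derived state '+' for II, supporting them as a clade.
Only Alpha, Eta, Gamma, and Zeta show the derived state '-' for III, supporting them as a clade.
IV: derived state '+' in Alpha only — an autapomorphy, so it tells us nothing about relationships among taxa.
V (derived state '+') is shared by Alpha and Eta — a synapomorphy uniting that clade.
VI (state '+') occurs in Eta and Zeta but conflicts with the nesting implied by the other characters — most parsimoniously interpreted as homoplasy.
Most parsimonious ingroup topology: ((((Eta,Alpha),Gamma),Zeta),Beta).
Changes per character on this tree: I: 1; II: 1; III: 1; IV: 1; V: 1; VI: 2.
Total = 7.

7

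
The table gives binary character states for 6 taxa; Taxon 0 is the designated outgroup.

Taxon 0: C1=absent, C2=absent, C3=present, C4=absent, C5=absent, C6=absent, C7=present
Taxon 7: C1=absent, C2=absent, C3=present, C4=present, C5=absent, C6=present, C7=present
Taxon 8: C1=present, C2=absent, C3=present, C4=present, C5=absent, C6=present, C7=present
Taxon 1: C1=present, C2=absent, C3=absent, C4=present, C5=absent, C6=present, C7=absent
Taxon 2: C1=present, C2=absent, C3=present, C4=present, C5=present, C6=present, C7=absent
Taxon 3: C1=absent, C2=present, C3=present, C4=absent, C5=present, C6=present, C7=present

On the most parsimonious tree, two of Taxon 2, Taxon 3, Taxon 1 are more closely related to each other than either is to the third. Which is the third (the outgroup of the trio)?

Taxon 3

Character polarity is set by the outgroup: the derived state is whichever differs from the outgroup's state, so for C3, C7 the derived state is 'absent', and for the remaining characters it is 'present'.
C1: derived state 'present' in Taxon 1, Taxon 2, and Taxon 8 only — synapomorphy for {Taxon 1, Taxon 2, Taxon 8}.
C2: derived state 'present' in Taxon 3 only — an autapomorphy, so it tells us nothing about relationships among taxa.
C3: derived state 'absent' in Taxon 1 only — an autapomorphy, so it tells us nothing about relationships among taxa.
Only Taxon 1, Taxon 2, Taxon 7, and Taxon 8 show the derived state 'present' for C4, supporting them as a clade.
C5 (state 'present') occurs in Taxon 2 and Taxon 3 but conflicts with the nesting implied by the other characters — most parsimoniously interpreted as homoplasy.
C6 (derived state 'present') is shared by all ingroup taxa — unites the whole ingroup.
C7: derived state 'absent' in Taxon 1 and Taxon 2 only — synapomorphy for {Taxon 1, Taxon 2}.
Most parsimonious ingroup topology: ((Taxon 7,(Taxon 8,(Taxon 1,Taxon 2))),Taxon 3).
Taxon 1 and Taxon 2 share a more recent common ancestor with each other than either does with Taxon 3, so Taxon 3 is the least closely related of the three.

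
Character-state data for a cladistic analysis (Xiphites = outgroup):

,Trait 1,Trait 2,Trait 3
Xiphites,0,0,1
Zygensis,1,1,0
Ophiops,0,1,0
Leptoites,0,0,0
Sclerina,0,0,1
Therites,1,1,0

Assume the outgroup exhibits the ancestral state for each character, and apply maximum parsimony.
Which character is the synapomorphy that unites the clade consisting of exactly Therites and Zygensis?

Trait 1

Character polarity is set by the outgroup: the derived state is whichever differs from the outgroup's state, so for Trait 3 the derived state is '0', and for the remaining characters it is '1'.
Trait 1: derived state '1' in Therites and Zygensis only — synapomorphy for {Therites, Zygensis}.
Trait 2 (derived state '1') is shared by Ophiops, Therites, and Zygensis — a synapomorphy uniting that clade.
Trait 3: derived state '0' in Leptoites, Ophiops, Therites, and Zygensis only — synapomorphy for {Leptoites, Ophiops, Therites, Zygensis}.
Most parsimonious ingroup topology: (Sclerina,(((Zygensis,Therites),Ophiops),Leptoites)).
The clade {Therites, Zygensis} is supported by Trait 1: its derived state '1' occurs in exactly those taxa and in no other taxon (including the outgroup).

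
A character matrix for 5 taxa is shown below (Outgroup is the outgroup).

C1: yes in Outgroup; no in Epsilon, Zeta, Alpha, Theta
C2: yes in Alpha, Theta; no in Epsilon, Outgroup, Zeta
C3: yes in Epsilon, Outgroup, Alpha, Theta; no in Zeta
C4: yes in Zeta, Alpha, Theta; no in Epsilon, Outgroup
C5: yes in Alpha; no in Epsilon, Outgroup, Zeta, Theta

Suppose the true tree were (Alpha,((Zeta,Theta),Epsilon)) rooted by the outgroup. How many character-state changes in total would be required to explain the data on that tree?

7

Map each character onto (Alpha,((Zeta,Theta),Epsilon)) (rooted by Outgroup) and count the minimum state changes it requires (Fitch parsimony):
C1: 1; C2: 2; C3: 1; C4: 2; C5: 1.
Total tree length = 7.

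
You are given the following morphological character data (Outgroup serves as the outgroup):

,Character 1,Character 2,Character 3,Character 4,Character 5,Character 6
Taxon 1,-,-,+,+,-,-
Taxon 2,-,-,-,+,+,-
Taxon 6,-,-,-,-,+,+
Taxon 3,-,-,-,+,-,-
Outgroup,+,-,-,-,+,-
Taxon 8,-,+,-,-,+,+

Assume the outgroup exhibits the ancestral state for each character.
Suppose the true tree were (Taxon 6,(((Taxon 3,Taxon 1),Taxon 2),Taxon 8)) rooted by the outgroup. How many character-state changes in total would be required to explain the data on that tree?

7

Map each character onto (Taxon 6,(((Taxon 3,Taxon 1),Taxon 2),Taxon 8)) (rooted by Outgroup) and count the minimum state changes it requires (Fitch parsimony):
Character 1: 1; Character 2: 1; Character 3: 1; Character 4: 1; Character 5: 1; Character 6: 2.
Total tree length = 7.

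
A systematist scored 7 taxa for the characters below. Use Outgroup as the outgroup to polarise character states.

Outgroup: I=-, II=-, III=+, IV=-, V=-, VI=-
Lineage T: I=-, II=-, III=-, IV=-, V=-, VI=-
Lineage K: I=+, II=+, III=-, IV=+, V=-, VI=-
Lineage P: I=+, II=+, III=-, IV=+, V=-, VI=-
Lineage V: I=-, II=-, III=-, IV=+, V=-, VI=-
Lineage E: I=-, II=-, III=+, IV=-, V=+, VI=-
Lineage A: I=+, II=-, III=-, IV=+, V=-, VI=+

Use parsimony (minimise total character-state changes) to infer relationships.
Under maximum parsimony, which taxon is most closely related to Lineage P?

Lineage K

Character polarity is set by the outgroup: the derived state is whichever differs from the outgroup's state, so for III the derived state is '-', and for the remaining characters it is '+'.
I (derived state '+') is shared by Lineage A, Lineage K, and Lineage P — a synapomorphy uniting that clade.
II (derived state '+') is shared by Lineage K and Lineage P — a synapomorphy uniting that clade.
Only Lineage A, Lineage K, Lineage P, Lineage T, and Lineage V show the derived state '-' for III, supporting them as a clade.
IV: derived state '+' in Lineage A, Lineage K, Lineage P, and Lineage V only — synapomorphy for {Lineage A, Lineage K, Lineage P, Lineage V}.
V (derived state '+') is unique to Lineage E (autapomorphy; uninformative for grouping).
VI: derived state '+' in Lineage A only — an autapomorphy, so it tells us nothing about relationships among taxa.
Most parsimonious ingroup topology: ((Lineage T,(((Lineage K,Lineage P),Lineage A),Lineage V)),Lineage E).
Lineage P and Lineage K form a cherry on this tree, so they are sister taxa.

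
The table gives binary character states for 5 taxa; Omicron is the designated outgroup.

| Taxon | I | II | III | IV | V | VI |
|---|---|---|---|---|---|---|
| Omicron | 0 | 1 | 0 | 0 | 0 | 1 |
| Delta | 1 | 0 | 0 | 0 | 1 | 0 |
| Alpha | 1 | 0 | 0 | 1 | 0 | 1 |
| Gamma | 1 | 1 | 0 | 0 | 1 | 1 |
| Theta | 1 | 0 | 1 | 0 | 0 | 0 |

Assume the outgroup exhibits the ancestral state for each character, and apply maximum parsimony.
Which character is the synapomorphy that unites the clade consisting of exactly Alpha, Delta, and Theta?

II

Character polarity is set by the outgroup: the derived state is whichever differs from the outgroup's state, so for II, VI the derived state is '0', and for the remaining characters it is '1'.
All ingroup taxa share the derived state '1' for I; it defines the ingroup but does not resolve relationships within it.
Only Alpha, Delta, and Theta show the derived state '0' for II, supporting them as a clade.
III (derived state '1') is unique to Theta (autapomorphy; uninformative for grouping).
IV: derived state '1' in Alpha only — an autapomorphy, so it tells us nothing about relationships among taxa.
V groups Delta and Gamma, which is incompatible with the clades supported by the remaining characters; treating it as convergent (homoplasy) costs fewer steps than any alternative tree.
VI: derived state '0' in Delta and Theta only — synapomorphy for {Delta, Theta}.
Most parsimonious ingroup topology: ((Alpha,(Theta,Delta)),Gamma).
The clade {Alpha, Delta, Theta} is supported by II: its derived state '0' occurs in exactly those taxa and in no other taxon (including the outgroup).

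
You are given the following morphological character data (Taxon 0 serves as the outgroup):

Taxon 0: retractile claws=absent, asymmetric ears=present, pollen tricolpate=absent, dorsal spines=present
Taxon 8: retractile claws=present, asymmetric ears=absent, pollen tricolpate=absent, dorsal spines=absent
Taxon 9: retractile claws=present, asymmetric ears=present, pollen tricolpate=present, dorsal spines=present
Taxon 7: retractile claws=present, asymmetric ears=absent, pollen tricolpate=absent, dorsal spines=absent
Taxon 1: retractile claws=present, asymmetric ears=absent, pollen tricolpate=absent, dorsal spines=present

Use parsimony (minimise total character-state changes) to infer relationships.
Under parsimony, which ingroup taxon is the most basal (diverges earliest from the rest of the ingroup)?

Character polarity is set by the outgroup: the derived state is whichever differs from the outgroup's state, so for asymmetric ears, dorsal spines the derived state is 'absent', and for the remaining characters it is 'present'.
retractile claws (derived state 'present') is shared by all ingroup taxa — unites the whole ingroup.
asymmetric ears: derived state 'absent' in Taxon 1, Taxon 7, and Taxon 8 only — synapomorphy for {Taxon 1, Taxon 7, Taxon 8}.
pollen tricolpate (derived state 'present') is unique to Taxon 9 (autapomorphy; uninformative for grouping).
dorsal spines: derived state 'absent' in Taxon 7 and Taxon 8 only — synapomorphy for {Taxon 7, Taxon 8}.
Most parsimonious ingroup topology: (((Taxon 8,Taxon 7),Taxon 1),Taxon 9).
Taxon 9 is sister to the clade containing all other ingroup taxa, so it is the earliest-diverging (most basal) ingroup lineage.

Taxon 9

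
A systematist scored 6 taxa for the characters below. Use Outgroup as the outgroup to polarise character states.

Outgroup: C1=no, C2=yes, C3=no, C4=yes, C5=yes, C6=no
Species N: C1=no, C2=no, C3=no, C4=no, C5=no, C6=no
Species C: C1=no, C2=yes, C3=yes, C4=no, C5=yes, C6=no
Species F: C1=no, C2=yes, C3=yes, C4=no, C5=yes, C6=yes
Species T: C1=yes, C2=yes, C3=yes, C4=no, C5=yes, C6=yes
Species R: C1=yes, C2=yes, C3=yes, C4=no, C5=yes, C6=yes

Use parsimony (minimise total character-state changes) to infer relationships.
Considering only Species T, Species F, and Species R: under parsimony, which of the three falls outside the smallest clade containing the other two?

Character polarity is set by the outgroup: the derived state is whichever differs from the outgroup's state, so for C2, C4, C5 the derived state is 'no', and for the remaining characters it is 'yes'.
Only Species R and Species T show the derived state 'yes' for C1, supporting them as a clade.
C2 (derived state 'no') is unique to Species N (autapomorphy; uninformative for grouping).
C3 (derived state 'yes') is shared by Species C, Species F, Species R, and Species T — a synapomorphy uniting that clade.
C4 (derived state 'no') is shared by all ingroup taxa — unites the whole ingroup.
C5: derived state 'no' in Species N only — an autapomorphy, so it tells us nothing about relationships among taxa.
C6 (derived state 'yes') is shared by Species F, Species R, and Species T — a synapomorphy uniting that clade.
Most parsimonious ingroup topology: (Species N,(Species C,(Species F,(Species T,Species R)))).
Species R and Species T share a more recent common ancestor with each other than either does with Species F, so Species F is the least closely related of the three.

Species F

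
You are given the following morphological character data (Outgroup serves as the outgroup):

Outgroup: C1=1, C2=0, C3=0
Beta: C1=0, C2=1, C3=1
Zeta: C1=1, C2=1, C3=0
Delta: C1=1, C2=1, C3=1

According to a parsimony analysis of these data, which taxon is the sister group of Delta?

Beta

Character polarity is set by the outgroup: the derived state is whichever differs from the outgroup's state, so for C1 the derived state is '0', and for the remaining characters it is '1'.
C1: derived state '0' in Beta only — an autapomorphy, so it tells us nothing about relationships among taxa.
C2 (derived state '1') is shared by all ingroup taxa — unites the whole ingroup.
Only Beta and Delta show the derived state '1' for C3, supporting them as a clade.
Most parsimonious ingroup topology: ((Beta,Delta),Zeta).
Delta and Beta form a cherry on this tree, so they are sister taxa.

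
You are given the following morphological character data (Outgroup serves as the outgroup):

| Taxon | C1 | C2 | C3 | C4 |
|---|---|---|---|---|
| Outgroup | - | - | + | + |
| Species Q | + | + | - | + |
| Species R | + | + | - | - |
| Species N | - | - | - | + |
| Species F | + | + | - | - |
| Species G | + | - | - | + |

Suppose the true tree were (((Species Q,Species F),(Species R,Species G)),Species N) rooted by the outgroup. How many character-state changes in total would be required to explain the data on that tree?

6

Map each character onto (((Species Q,Species F),(Species R,Species G)),Species N) (rooted by Outgroup) and count the minimum state changes it requires (Fitch parsimony):
C1: 1; C2: 2; C3: 1; C4: 2.
Total tree length = 6.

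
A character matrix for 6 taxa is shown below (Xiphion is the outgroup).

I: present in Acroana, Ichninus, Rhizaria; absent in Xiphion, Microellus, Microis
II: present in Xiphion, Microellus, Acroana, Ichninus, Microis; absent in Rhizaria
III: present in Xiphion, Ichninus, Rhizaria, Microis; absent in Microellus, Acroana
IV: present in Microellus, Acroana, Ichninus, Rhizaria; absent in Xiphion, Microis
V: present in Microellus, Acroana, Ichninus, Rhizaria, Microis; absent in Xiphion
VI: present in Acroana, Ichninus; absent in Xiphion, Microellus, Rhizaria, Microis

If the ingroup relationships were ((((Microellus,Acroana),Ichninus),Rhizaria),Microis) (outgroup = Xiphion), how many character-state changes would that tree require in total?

8

Map each character onto ((((Microellus,Acroana),Ichninus),Rhizaria),Microis) (rooted by Xiphion) and count the minimum state changes it requires (Fitch parsimony):
I: 2; II: 1; III: 1; IV: 1; V: 1; VI: 2.
Total tree length = 8.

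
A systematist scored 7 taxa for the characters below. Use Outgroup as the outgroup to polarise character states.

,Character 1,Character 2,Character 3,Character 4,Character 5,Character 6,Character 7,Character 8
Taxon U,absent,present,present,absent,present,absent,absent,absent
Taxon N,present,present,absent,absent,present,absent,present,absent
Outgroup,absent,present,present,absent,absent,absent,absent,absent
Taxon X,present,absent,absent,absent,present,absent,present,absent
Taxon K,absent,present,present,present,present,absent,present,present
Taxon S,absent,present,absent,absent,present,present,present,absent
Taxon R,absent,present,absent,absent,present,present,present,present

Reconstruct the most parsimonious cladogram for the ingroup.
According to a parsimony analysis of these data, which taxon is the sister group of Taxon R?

Taxon S

Character polarity is set by the outgroup: the derived state is whichever differs from the outgroup's state, so for Character 2, Character 3 the derived state is 'absent', and for the remaining characters it is 'present'.
Character 1: derived state 'present' in Taxon N and Taxon X only — synapomorphy for {Taxon N, Taxon X}.
Character 2 (derived state 'absent') is unique to Taxon X (autapomorphy; uninformative for grouping).
Only Taxon N, Taxon R, Taxon S, and Taxon X show the derived state 'absent' for Character 3, supporting them as a clade.
Character 4 (derived state 'present') is unique to Taxon K (autapomorphy; uninformative for grouping).
Character 5 (derived state 'present') is shared by all ingroup taxa — unites the whole ingroup.
Character 6: derived state 'present' in Taxon R and Taxon S only — synapomorphy for {Taxon R, Taxon S}.
Only Taxon K, Taxon N, Taxon R, Taxon S, and Taxon X show the derived state 'present' for Character 7, supporting them as a clade.
Character 8 (state 'present') occurs in Taxon K and Taxon R but conflicts with the nesting implied by the other characters — most parsimoniously interpreted as homoplasy.
Most parsimonious ingroup topology: (Taxon U,(((Taxon R,Taxon S),(Taxon X,Taxon N)),Taxon K)).
Taxon R and Taxon S form a cherry on this tree, so they are sister taxa.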